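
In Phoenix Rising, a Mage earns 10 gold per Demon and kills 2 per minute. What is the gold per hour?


Gold per minute = 10 * 2 = 20
Gold per hour = 20 * 60 = 1200

1200 gold/hour


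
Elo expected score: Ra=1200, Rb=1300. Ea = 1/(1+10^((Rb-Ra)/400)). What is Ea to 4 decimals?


Elo expected score: Ea = 1/(1 + 10^((Rb-Ra)/400))
Rb - Ra = 1300 - 1200 = 100
(Rb-Ra)/400 = 100/400 = 0.25
10^0.25 = 1.778279
Ea = 1/(1 + 1.778279) = 1/2.778279 = 0.3599

0.3599


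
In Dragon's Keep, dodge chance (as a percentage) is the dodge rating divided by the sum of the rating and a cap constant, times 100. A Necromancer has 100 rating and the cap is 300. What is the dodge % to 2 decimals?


dodge% = 100 / (100 + 300) * 100
= 100 / 400 * 100
= 0.25 * 100
= 25.00%

25.00%


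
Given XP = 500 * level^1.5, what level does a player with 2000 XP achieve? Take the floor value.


XP = 500 * level^1.5, so level = (XP / 500)^(1/1.5)
= (2000 / 500)^(1/1.5)
= 4.0^0.6667
= 2.5198
Floor: level = 2

level 2


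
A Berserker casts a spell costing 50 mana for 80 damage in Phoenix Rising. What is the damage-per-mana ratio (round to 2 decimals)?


Efficiency = damage / mana
= 80 / 50
= 1.60

1.60 dmg/mana


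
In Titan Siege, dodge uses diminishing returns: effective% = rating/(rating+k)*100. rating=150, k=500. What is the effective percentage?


effective% = rating / (rating + k) * 100
= 150 / (150 + 500) * 100
= 150 / 650 * 100
= 0.230769 * 100
= 23.08%

23.08%


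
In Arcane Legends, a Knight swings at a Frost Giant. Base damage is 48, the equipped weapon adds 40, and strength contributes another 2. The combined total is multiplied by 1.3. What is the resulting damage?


Sum base + weapon + str = 48 + 40 + 2 = 90
Multiply by 1.3:
90 * 1.3 = 117.0

117.0 damage


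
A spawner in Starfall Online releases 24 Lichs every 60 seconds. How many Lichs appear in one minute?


Spawns per minute = count * (60 / interval)
= 24 * (60 / 60)
= 24 * 1.0
= 24.0

24.0 per minute


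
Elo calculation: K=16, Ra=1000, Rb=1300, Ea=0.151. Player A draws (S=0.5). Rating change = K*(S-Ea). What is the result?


Elo update: delta = K * (S - Ea), where S = 0.5 (draws)
S - Ea = 0.5 - 0.151 = 0.349
Rating change = 16 * 0.349
= 5.58

5.58 rating points


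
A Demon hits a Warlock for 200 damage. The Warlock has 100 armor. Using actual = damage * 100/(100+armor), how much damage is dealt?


actual = 200 * 100 / (100 + 100)
= 200 * 100 / 200
= 20000 / 200
= 100.00

100.00 damage


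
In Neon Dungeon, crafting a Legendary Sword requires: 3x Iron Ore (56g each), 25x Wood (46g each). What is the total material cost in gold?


Cost breakdown:
  Iron Ore: 3 * 56 = 168
  Wood: 25 * 46 = 1150
Total = 168 + 1150 = 1318

1318 gold


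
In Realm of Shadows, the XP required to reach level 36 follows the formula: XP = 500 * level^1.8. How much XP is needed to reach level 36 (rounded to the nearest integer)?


XP = 500 * level^1.8
Substitute level = 36:
XP = 500 * 36^1.8
= 500 * 632.9137
= 316457

316457 XP


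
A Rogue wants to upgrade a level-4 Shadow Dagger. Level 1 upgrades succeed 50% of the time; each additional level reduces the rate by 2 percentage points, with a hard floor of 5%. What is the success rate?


raw_rate = 50 - 2 * (4 - 1)
= 50 - 2 * 3
= 50 - 6
= 44
Apply floor: max(44, 5) = 44%

44%


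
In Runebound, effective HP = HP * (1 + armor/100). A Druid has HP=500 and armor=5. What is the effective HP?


EHP = 500 * (1 + 5/100)
= 500 * (1 + 0.05)
= 500 * 1.05
= 525.0

525.0 EHP


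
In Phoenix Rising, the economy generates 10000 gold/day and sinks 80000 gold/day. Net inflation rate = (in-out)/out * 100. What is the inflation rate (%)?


Net gold = 10000 - 80000 = -70000
Inflation rate = net / sunk * 100 = -70000 / 80000 * 100
= -0.875 * 100
= -87.50%

-87.50%


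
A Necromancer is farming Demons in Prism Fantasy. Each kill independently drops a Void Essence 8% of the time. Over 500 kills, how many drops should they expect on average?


Expected drops = kills * (drop_rate / 100)
= 500 * (8 / 100)
= 500 * 0.08
= 40.0

40.0 drops


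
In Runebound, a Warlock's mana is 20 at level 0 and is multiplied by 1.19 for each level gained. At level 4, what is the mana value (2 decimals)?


value = base * growth^level
= 20 * 1.19^4
= 20 * 2.005339
= 40.11

40.11 mana


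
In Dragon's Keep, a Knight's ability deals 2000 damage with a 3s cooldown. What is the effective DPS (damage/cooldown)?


DPS = damage / cooldown
= 2000 / 3
= 666.67

666.67 DPS


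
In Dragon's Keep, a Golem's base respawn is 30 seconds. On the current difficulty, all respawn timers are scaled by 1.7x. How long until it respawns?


Respawn time = base * multiplier
= 30 * 1.7
= 51.0 seconds

51.0 seconds


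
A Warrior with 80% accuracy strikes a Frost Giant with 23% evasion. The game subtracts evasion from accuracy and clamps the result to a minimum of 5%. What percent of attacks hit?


accuracy - evasion = 80 - 23 = 57
Apply floor: max(57, 5) = 57
Hit chance = 57%

57%


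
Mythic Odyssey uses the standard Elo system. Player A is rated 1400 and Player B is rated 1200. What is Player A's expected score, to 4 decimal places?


Elo expected score: Ea = 1/(1 + 10^((Rb-Ra)/400))
Rb - Ra = 1200 - 1400 = -200
(Rb-Ra)/400 = -200/400 = -0.5
10^-0.5 = 0.316228
Ea = 1/(1 + 0.316228) = 1/1.316228 = 0.7597

0.7597


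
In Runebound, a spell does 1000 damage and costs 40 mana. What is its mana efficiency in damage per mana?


Efficiency = damage / mana
= 1000 / 40
= 25.00

25.00 dmg/mana


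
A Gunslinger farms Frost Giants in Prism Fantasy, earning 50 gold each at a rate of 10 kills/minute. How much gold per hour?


Gold per minute = 50 * 10 = 500
Gold per hour = 500 * 60 = 30000

30000 gold/hour


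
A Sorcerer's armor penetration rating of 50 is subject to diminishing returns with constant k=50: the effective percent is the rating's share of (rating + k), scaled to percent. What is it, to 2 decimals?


effective% = rating / (rating + k) * 100
= 50 / (50 + 50) * 100
= 50 / 100 * 100
= 0.5 * 100
= 50.00%

50.00%


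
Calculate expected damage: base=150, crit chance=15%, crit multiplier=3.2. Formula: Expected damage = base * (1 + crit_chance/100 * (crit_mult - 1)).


E[dmg] = base * (1 + crit_chance * (crit_mult - 1))
cc as decimal = 15/100 = 0.15
cm - 1 = 3.2 - 1 = 2.2
Bonus factor = 0.15 * 2.2 = 0.33
Total multiplier = 1 + 0.33 = 1.33
Expected damage = 150 * 1.33 = 199.50

199.50 damage


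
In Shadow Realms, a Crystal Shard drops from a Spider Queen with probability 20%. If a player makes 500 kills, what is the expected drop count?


Expected drops = kills * (drop_rate / 100)
= 500 * (20 / 100)
= 500 * 0.2
= 100.0

100.0 drops


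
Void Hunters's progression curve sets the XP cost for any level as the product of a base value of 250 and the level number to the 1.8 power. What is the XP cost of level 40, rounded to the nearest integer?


XP = 250 * level^1.8
Substitute level = 40:
XP = 250 * 40^1.8
= 250 * 765.0819998
= 191270

191270 XP


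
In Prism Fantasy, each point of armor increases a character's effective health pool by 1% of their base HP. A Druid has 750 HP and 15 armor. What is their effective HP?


EHP = 750 * (1 + 15/100)
= 750 * (1 + 0.15)
= 750 * 1.15
= 862.5

862.5 EHP


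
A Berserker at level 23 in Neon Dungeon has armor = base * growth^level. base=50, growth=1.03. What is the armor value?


value = base * growth^level
= 50 * 1.03^23
= 50 * 1.973587
= 98.68

98.68 armor


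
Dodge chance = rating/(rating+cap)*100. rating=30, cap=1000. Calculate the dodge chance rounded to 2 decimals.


dodge% = 30 / (30 + 1000) * 100
= 30 / 1030 * 100
= 0.029126 * 100
= 2.91%

2.91%


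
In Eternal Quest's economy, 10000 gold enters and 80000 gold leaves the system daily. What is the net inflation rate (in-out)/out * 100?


Net gold = 10000 - 80000 = -70000
Inflation rate = net / sunk * 100 = -70000 / 80000 * 100
= -0.875 * 100
= -87.50%

-87.50%


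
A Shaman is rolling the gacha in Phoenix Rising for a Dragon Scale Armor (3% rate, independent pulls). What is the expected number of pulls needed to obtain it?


Expected pulls for a geometric distribution = 1/p = 100 / rate%
= 100 / 3
= 33.33

33.33 pulls


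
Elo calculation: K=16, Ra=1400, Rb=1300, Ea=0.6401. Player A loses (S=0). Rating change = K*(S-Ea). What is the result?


Elo update: delta = K * (S - Ea), where S = 0 (loses)
S - Ea = 0 - 0.6401 = -0.6401
Rating change = 16 * -0.6401
= -10.24

-10.24 rating points


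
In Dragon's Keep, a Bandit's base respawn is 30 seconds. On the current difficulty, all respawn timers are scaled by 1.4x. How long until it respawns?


Respawn time = base * multiplier
= 30 * 1.4
= 42.0 seconds

42.0 seconds


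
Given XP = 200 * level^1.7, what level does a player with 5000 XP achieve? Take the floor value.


XP = 200 * level^1.7, so level = (XP / 200)^(1/1.7)
= (5000 / 200)^(1/1.7)
= 25.0^0.5882
= 6.6423
Floor: level = 6

level 6


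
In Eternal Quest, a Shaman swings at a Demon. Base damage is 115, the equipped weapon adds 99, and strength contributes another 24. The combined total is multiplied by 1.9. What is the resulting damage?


Sum base + weapon + str = 115 + 99 + 24 = 238
Multiply by 1.9:
238 * 1.9 = 452.2

452.2 damage


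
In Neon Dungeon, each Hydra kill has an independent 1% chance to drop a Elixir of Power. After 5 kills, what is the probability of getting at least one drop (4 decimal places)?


P(at least one) = 1 - P(none) = 1 - (1-p)^n
p = 1/100 = 0.01
1 - p = 0.99
(1 - p)^5 = 0.99^5 = 0.950990
P(at least one) = 1 - 0.950990 = 0.0490

0.0490


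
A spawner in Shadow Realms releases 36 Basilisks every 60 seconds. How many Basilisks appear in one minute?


Spawns per minute = count * (60 / interval)
= 36 * (60 / 60)
= 36 * 1.0
= 36.0

36.0 per minute


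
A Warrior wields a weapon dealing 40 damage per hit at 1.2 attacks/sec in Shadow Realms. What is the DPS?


DPS = damage * attack_speed
= 40 * 1.2
= 48.0

48.0 DPS


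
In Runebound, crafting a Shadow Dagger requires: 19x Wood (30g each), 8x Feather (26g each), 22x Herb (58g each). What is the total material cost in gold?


Cost breakdown:
  Wood: 19 * 30 = 570
  Feather: 8 * 26 = 208
  Herb: 22 * 58 = 1276
Total = 570 + 208 + 1276 = 2054

2054 gold


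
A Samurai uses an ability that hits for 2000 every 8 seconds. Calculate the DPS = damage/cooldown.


DPS = damage / cooldown
= 2000 / 8
= 250.00

250.00 DPS


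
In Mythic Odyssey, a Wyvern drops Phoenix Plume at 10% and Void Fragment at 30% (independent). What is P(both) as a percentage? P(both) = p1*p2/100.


For independent events, P(both) = P(A) * P(B)
= 10% * 30%
= 300 / 100 %
= 3.0%

3.0%


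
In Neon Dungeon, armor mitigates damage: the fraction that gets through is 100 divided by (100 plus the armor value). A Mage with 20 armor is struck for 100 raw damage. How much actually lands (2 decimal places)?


actual = 100 * 100 / (100 + 20)
= 100 * 100 / 120
= 10000 / 120
= 83.33

83.33 damage


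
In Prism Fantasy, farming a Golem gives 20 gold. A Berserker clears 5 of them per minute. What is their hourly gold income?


Gold per minute = 20 * 5 = 100
Gold per hour = 100 * 60 = 6000

6000 gold/hour


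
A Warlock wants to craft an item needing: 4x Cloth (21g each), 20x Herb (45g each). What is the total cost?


Cost breakdown:
  Cloth: 4 * 21 = 84
  Herb: 20 * 45 = 900
Total = 84 + 900 = 984

984 gold


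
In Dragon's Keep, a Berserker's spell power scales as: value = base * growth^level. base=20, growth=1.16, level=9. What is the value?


value = base * growth^level
= 20 * 1.16^9
= 20 * 3.802961
= 76.06

76.06 spell power


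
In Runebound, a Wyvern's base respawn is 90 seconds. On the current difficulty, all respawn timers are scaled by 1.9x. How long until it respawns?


Respawn time = base * multiplier
= 90 * 1.9
= 171.0 seconds

171.0 seconds


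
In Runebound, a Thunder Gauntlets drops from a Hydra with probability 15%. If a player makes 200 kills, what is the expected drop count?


Expected drops = kills * (drop_rate / 100)
= 200 * (15 / 100)
= 200 * 0.15
= 30.0

30.0 drops


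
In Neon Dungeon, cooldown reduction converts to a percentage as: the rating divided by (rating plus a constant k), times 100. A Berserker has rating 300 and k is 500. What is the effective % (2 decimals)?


effective% = rating / (rating + k) * 100
= 300 / (300 + 500) * 100
= 300 / 800 * 100
= 0.375 * 100
= 37.50%

37.50%


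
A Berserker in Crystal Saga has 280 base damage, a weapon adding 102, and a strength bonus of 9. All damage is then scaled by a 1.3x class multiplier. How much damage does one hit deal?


Sum base + weapon + str = 280 + 102 + 9 = 391
Multiply by 1.3:
391 * 1.3 = 508.3

508.3 damage


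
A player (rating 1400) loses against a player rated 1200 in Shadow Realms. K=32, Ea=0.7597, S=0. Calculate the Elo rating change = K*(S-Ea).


Elo update: delta = K * (S - Ea), where S = 0 (loses)
S - Ea = 0 - 0.7597 = -0.7597
Rating change = 32 * -0.7597
= -24.31

-24.31 rating points


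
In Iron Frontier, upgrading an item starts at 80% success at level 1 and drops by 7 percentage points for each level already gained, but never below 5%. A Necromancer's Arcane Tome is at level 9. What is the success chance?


raw_rate = 80 - 7 * (9 - 1)
= 80 - 7 * 8
= 80 - 56
= 24
Apply floor: max(24, 5) = 24%

24%


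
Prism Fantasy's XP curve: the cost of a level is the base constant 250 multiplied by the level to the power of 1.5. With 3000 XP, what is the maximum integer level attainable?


XP = 250 * level^1.5, so level = (XP / 250)^(1/1.5)
= (3000 / 250)^(1/1.5)
= 12.0^0.6667
= 5.2415
Floor: level = 5

level 5


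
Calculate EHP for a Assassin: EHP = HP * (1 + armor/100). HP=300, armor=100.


EHP = 300 * (1 + 100/100)
= 300 * (1 + 1.0)
= 300 * 2.0
= 600.0

600.0 EHP


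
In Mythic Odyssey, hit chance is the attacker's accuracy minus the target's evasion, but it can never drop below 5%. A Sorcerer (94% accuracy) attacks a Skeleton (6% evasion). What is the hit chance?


accuracy - evasion = 94 - 6 = 88
Apply floor: max(88, 5) = 88
Hit chance = 88%

88%


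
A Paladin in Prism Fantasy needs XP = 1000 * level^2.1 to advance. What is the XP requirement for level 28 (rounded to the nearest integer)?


XP = 1000 * level^2.1
Substitute level = 28:
XP = 1000 * 28^2.1
= 1000 * 1094.0366
= 1094037

1094037 XP


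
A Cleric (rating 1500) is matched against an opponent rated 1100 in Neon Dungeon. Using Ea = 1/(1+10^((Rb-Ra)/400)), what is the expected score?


Elo expected score: Ea = 1/(1 + 10^((Rb-Ra)/400))
Rb - Ra = 1100 - 1500 = -400
(Rb-Ra)/400 = -400/400 = -1.0
10^-1.0 = 0.1
Ea = 1/(1 + 0.1) = 1/1.1 = 0.9091

0.9091


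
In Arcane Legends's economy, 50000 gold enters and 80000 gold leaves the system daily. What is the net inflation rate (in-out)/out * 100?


Net gold = 50000 - 80000 = -30000
Inflation rate = net / sunk * 100 = -30000 / 80000 * 100
= -0.375 * 100
= -37.50%

-37.50%


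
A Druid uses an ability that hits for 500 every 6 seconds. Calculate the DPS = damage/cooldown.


DPS = damage / cooldown
= 500 / 6
= 83.33

83.33 DPS


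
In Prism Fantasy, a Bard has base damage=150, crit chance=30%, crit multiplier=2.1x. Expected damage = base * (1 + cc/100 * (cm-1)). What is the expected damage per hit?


E[dmg] = base * (1 + crit_chance * (crit_mult - 1))
cc as decimal = 30/100 = 0.3
cm - 1 = 2.1 - 1 = 1.1
Bonus factor = 0.3 * 1.1 = 0.33
Total multiplier = 1 + 0.33 = 1.33
Expected damage = 150 * 1.33 = 199.50

199.50 damage


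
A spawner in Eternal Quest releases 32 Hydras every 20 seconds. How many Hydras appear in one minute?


Spawns per minute = count * (60 / interval)
= 32 * (60 / 20)
= 32 * 3.0
= 96.0

96.0 per minute


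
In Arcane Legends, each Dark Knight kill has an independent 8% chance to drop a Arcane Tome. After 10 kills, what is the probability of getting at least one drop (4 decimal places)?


P(at least one) = 1 - P(none) = 1 - (1-p)^n
p = 8/100 = 0.08
1 - p = 0.92
(1 - p)^10 = 0.92^10 = 0.434388
P(at least one) = 1 - 0.434388 = 0.5656

0.5656


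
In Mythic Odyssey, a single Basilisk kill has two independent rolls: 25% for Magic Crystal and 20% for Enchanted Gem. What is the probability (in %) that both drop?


For independent events, P(both) = P(A) * P(B)
= 25% * 20%
= 500 / 100 %
= 5.0%

5.0%


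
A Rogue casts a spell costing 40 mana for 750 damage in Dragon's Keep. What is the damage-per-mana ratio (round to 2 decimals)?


Efficiency = damage / mana
= 750 / 40
= 18.75

18.75 dmg/mana


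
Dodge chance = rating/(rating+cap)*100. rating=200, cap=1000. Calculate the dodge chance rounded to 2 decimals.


dodge% = 200 / (200 + 1000) * 100
= 200 / 1200 * 100
= 0.166667 * 100
= 16.67%

16.67%


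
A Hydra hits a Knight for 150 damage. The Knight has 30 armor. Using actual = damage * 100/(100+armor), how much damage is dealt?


actual = 150 * 100 / (100 + 30)
= 150 * 100 / 130
= 15000 / 130
= 115.38

115.38 damage


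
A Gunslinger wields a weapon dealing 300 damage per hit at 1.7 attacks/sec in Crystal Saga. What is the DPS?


DPS = damage * attack_speed
= 300 * 1.7
= 510.0

510.0 DPS


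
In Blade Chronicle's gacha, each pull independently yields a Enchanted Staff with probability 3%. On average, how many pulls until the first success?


Expected pulls for a geometric distribution = 1/p = 100 / rate%
= 100 / 3
= 33.33

33.33 pulls


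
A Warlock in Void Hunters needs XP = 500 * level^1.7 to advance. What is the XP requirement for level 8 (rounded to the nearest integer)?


XP = 500 * level^1.7
Substitute level = 8:
XP = 500 * 8^1.7
= 500 * 34.2968
= 17148

17148 XP


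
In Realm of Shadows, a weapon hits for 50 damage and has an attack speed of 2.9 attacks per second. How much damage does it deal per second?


DPS = damage * attack_speed
= 50 * 2.9
= 145.0

145.0 DPS


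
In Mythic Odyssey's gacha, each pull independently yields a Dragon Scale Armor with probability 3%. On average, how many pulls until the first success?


Expected pulls for a geometric distribution = 1/p = 100 / rate%
= 100 / 3
= 33.33

33.33 pulls


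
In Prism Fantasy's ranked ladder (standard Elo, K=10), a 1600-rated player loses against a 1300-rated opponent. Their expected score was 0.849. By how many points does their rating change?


Elo update: delta = K * (S - Ea), where S = 0 (loses)
S - Ea = 0 - 0.849 = -0.849
Rating change = 10 * -0.849
= -8.49

-8.49 rating points


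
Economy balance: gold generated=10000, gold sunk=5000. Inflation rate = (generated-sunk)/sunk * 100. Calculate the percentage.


Net gold = 10000 - 5000 = 5000
Inflation rate = net / sunk * 100 = 5000 / 5000 * 100
= 1.0 * 100
= 100.00%

100.00%


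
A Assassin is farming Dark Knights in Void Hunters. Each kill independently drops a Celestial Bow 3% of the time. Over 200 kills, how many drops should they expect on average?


Expected drops = kills * (drop_rate / 100)
= 200 * (3 / 100)
= 200 * 0.03
= 6.0

6.0 drops


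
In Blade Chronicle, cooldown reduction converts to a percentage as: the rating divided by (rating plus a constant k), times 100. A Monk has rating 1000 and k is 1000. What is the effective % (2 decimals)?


effective% = rating / (rating + k) * 100
= 1000 / (1000 + 1000) * 100
= 1000 / 2000 * 100
= 0.5 * 100
= 50.00%

50.00%


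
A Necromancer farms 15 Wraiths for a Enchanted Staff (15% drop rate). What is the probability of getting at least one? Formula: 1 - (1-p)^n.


P(at least one) = 1 - P(none) = 1 - (1-p)^n
p = 15/100 = 0.15
1 - p = 0.85
(1 - p)^15 = 0.85^15 = 0.087354
P(at least one) = 1 - 0.087354 = 0.9126

0.9126


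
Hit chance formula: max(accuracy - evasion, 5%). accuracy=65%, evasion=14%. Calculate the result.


accuracy - evasion = 65 - 14 = 51
Apply floor: max(51, 5) = 51
Hit chance = 51%

51%


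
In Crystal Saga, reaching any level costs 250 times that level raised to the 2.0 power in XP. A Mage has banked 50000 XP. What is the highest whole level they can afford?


XP = 250 * level^2.0, so level = (XP / 250)^(1/2.0)
= (50000 / 250)^(1/2.0)
= 200.0^0.5
= 14.1421
Floor: level = 14

level 14


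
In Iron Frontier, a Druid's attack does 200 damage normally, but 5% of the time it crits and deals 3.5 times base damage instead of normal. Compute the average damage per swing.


E[dmg] = base * (1 + crit_chance * (crit_mult - 1))
cc as decimal = 5/100 = 0.05
cm - 1 = 3.5 - 1 = 2.5
Bonus factor = 0.05 * 2.5 = 0.125
Total multiplier = 1 + 0.125 = 1.125
Expected damage = 200 * 1.125 = 225.00

225.00 damage


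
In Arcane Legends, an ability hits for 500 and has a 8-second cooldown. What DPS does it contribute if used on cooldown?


DPS = damage / cooldown
= 500 / 8
= 62.50

62.50 DPS


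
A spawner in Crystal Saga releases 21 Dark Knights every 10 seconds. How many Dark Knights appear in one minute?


Spawns per minute = count * (60 / interval)
= 21 * (60 / 10)
= 21 * 6.0
= 126.0

126.0 per minute


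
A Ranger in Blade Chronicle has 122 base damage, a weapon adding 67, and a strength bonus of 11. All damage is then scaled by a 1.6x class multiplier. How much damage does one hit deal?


Sum base + weapon + str = 122 + 67 + 11 = 200
Multiply by 1.6:
200 * 1.6 = 320.0

320.0 damage


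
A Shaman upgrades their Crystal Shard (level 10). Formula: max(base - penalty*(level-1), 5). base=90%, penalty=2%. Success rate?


raw_rate = 90 - 2 * (10 - 1)
= 90 - 2 * 9
= 90 - 18
= 72
Apply floor: max(72, 5) = 72%

72%


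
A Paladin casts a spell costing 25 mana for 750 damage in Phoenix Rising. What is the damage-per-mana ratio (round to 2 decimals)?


Efficiency = damage / mana
= 750 / 25
= 30.00

30.00 dmg/mana


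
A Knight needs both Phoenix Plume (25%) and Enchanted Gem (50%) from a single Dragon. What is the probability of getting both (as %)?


For independent events, P(both) = P(A) * P(B)
= 25% * 50%
= 1250 / 100 %
= 12.5%

12.5%


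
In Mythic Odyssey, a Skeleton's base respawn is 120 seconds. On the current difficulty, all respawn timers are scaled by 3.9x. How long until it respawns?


Respawn time = base * multiplier
= 120 * 3.9
= 468.0 seconds

468.0 seconds


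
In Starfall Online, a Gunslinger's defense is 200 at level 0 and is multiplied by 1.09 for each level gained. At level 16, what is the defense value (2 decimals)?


value = base * growth^level
= 200 * 1.09^16
= 200 * 3.970306
= 794.06

794.06 defense


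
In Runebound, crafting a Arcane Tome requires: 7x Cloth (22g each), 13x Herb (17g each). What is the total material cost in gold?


Cost breakdown:
  Cloth: 7 * 22 = 154
  Herb: 13 * 17 = 221
Total = 154 + 221 = 375

375 gold


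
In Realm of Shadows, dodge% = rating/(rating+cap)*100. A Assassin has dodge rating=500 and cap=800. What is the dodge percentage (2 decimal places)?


dodge% = 500 / (500 + 800) * 100
= 500 / 1300 * 100
= 0.384615 * 100
= 38.46%

38.46%


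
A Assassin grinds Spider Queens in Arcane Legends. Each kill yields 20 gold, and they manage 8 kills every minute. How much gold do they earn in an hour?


Gold per minute = 20 * 8 = 160
Gold per hour = 160 * 60 = 9600

9600 gold/hour


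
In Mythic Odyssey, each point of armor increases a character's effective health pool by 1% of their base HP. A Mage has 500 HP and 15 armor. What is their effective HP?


EHP = 500 * (1 + 15/100)
= 500 * (1 + 0.15)
= 500 * 1.15
= 575.0

575.0 EHP


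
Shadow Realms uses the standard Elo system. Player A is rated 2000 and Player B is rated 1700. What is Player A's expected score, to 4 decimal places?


Elo expected score: Ea = 1/(1 + 10^((Rb-Ra)/400))
Rb - Ra = 1700 - 2000 = -300
(Rb-Ra)/400 = -300/400 = -0.75
10^-0.75 = 0.177828
Ea = 1/(1 + 0.177828) = 1/1.177828 = 0.8490

0.8490


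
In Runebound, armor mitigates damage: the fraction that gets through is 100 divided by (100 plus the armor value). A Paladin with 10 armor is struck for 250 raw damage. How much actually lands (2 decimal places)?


actual = 250 * 100 / (100 + 10)
= 250 * 100 / 110
= 25000 / 110
= 227.27

227.27 damage


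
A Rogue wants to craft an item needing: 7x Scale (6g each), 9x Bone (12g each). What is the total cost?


Cost breakdown:
  Scale: 7 * 6 = 42
  Bone: 9 * 12 = 108
Total = 42 + 108 = 150

150 gold


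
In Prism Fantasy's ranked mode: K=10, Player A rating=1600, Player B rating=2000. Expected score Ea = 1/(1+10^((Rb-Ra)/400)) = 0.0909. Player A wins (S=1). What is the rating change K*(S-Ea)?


Elo update: delta = K * (S - Ea), where S = 1 (wins)
S - Ea = 1 - 0.0909 = 0.9091
Rating change = 10 * 0.9091
= 9.09

9.09 rating points


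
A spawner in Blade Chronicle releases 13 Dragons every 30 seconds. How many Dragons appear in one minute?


Spawns per minute = count * (60 / interval)
= 13 * (60 / 30)
= 13 * 2.0
= 26.0

26.0 per minute


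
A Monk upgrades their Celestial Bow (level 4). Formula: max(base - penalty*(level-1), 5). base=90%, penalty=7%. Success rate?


raw_rate = 90 - 7 * (4 - 1)
= 90 - 7 * 3
= 90 - 21
= 69
Apply floor: max(69, 5) = 69%

69%


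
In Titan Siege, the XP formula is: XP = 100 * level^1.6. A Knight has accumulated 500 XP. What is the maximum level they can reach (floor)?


XP = 100 * level^1.6, so level = (XP / 100)^(1/1.6)
= (500 / 100)^(1/1.6)
= 5.0^0.625
= 2.7344
Floor: level = 2

level 2


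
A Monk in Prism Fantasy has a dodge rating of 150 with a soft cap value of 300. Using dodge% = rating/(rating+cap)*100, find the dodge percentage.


dodge% = 150 / (150 + 300) * 100
= 150 / 450 * 100
= 0.333333 * 100
= 33.33%

33.33%


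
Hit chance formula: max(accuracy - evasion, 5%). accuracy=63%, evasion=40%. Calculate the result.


accuracy - evasion = 63 - 40 = 23
Apply floor: max(23, 5) = 23
Hit chance = 23%

23%


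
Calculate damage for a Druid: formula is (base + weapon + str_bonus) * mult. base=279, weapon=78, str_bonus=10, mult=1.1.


Sum base + weapon + str = 279 + 78 + 10 = 367
Multiply by 1.1:
367 * 1.1 = 403.7

403.7 damage


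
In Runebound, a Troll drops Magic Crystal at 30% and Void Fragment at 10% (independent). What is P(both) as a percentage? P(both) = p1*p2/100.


For independent events, P(both) = P(A) * P(B)
= 30% * 10%
= 300 / 100 %
= 3.0%

3.0%


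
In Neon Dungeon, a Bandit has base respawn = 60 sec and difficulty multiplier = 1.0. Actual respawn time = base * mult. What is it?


Respawn time = base * multiplier
= 60 * 1.0
= 60.0 seconds

60.0 seconds


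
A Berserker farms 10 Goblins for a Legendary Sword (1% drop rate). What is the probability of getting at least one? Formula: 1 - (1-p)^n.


P(at least one) = 1 - P(none) = 1 - (1-p)^n
p = 1/100 = 0.01
1 - p = 0.99
(1 - p)^10 = 0.99^10 = 0.904382
P(at least one) = 1 - 0.904382 = 0.0956

0.0956


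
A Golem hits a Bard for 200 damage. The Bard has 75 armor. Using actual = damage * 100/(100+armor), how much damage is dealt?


actual = 200 * 100 / (100 + 75)
= 200 * 100 / 175
= 20000 / 175
= 114.29

114.29 damage


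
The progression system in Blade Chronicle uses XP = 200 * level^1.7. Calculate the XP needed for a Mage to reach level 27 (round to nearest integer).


XP = 200 * level^1.7
Substitute level = 27:
XP = 200 * 27^1.7
= 200 * 271.2179
= 54244

54244 XP


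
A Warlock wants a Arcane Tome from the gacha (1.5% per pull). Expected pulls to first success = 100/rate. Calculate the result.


Expected pulls for a geometric distribution = 1/p = 100 / rate%
= 100 / 1.5
= 66.67

66.67 pulls


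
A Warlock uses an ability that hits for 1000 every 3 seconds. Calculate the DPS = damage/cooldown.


DPS = damage / cooldown
= 1000 / 3
= 333.33

333.33 DPS


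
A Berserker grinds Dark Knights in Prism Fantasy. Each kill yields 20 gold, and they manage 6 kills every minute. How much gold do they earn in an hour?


Gold per minute = 20 * 6 = 120
Gold per hour = 120 * 60 = 7200

7200 gold/hour


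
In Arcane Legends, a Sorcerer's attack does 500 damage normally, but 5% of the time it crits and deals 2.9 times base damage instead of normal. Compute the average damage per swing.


E[dmg] = base * (1 + crit_chance * (crit_mult - 1))
cc as decimal = 5/100 = 0.05
cm - 1 = 2.9 - 1 = 1.9
Bonus factor = 0.05 * 1.9 = 0.095
Total multiplier = 1 + 0.095 = 1.095
Expected damage = 500 * 1.095 = 547.50

547.50 damage


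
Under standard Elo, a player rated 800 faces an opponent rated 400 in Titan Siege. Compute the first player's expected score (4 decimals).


Elo expected score: Ea = 1/(1 + 10^((Rb-Ra)/400))
Rb - Ra = 400 - 800 = -400
(Rb-Ra)/400 = -400/400 = -1.0
10^-1.0 = 0.1
Ea = 1/(1 + 0.1) = 1/1.1 = 0.9091

0.9091


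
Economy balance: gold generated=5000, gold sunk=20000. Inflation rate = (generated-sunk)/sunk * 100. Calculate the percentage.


Net gold = 5000 - 20000 = -15000
Inflation rate = net / sunk * 100 = -15000 / 20000 * 100
= -0.75 * 100
= -75.00%

-75.00%


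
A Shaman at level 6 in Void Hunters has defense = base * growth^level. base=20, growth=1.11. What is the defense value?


value = base * growth^level
= 20 * 1.11^6
= 20 * 1.870415
= 37.41

37.41 defense


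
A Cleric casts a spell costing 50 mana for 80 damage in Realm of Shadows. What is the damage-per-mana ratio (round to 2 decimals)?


Efficiency = damage / mana
= 80 / 50
= 1.60

1.60 dmg/mana


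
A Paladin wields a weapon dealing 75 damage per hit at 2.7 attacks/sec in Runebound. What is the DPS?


DPS = damage * attack_speed
= 75 * 2.7
= 202.5

202.5 DPS


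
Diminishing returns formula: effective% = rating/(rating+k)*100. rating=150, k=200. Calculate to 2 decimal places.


effective% = rating / (rating + k) * 100
= 150 / (150 + 200) * 100
= 150 / 350 * 100
= 0.428571 * 100
= 42.86%

42.86%


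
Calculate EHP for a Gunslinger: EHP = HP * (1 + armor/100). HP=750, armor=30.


EHP = 750 * (1 + 30/100)
= 750 * (1 + 0.3)
= 750 * 1.3
= 975.0

975.0 EHP


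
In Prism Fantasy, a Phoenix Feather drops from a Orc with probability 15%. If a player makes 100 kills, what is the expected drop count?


Expected drops = kills * (drop_rate / 100)
= 100 * (15 / 100)
= 100 * 0.15
= 15.0

15.0 drops


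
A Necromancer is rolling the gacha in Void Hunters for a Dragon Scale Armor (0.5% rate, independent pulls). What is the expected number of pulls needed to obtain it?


Expected pulls for a geometric distribution = 1/p = 100 / rate%
= 100 / 0.5
= 200.0

200.0 pulls


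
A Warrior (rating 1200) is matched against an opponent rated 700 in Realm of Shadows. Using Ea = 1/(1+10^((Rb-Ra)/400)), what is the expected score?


Elo expected score: Ea = 1/(1 + 10^((Rb-Ra)/400))
Rb - Ra = 700 - 1200 = -500
(Rb-Ra)/400 = -500/400 = -1.25
10^-1.25 = 0.056234
Ea = 1/(1 + 0.056234) = 1/1.056234 = 0.9468

0.9468


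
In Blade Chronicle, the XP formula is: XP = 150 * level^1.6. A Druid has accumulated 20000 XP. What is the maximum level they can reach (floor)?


XP = 150 * level^1.6, so level = (XP / 150)^(1/1.6)
= (20000 / 150)^(1/1.6)
= 133.3333^0.625
= 21.2856
Floor: level = 21

level 21


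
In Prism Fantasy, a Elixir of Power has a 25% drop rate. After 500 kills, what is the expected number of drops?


Expected drops = kills * (drop_rate / 100)
= 500 * (25 / 100)
= 500 * 0.25
= 125.0

125.0 drops


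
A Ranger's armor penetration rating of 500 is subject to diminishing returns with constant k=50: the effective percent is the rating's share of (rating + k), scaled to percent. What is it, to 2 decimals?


effective% = rating / (rating + k) * 100
= 500 / (500 + 50) * 100
= 500 / 550 * 100
= 0.909091 * 100
= 90.91%

90.91%


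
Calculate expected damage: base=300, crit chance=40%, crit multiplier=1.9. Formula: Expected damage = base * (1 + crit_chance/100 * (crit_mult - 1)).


E[dmg] = base * (1 + crit_chance * (crit_mult - 1))
cc as decimal = 40/100 = 0.4
cm - 1 = 1.9 - 1 = 0.9
Bonus factor = 0.4 * 0.9 = 0.36
Total multiplier = 1 + 0.36 = 1.36
Expected damage = 300 * 1.36 = 408.00

408.00 damage


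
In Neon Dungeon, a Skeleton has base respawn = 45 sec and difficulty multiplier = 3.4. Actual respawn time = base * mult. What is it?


Respawn time = base * multiplier
= 45 * 3.4
= 153.0 seconds

153.0 seconds


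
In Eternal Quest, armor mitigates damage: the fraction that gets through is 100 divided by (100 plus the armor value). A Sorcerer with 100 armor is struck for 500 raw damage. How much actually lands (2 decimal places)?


actual = 500 * 100 / (100 + 100)
= 500 * 100 / 200
= 50000 / 200
= 250.00

250.00 damage


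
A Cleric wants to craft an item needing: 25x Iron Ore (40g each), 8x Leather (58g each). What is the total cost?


Cost breakdown:
  Iron Ore: 25 * 40 = 1000
  Leather: 8 * 58 = 464
Total = 1000 + 464 = 1464

1464 gold


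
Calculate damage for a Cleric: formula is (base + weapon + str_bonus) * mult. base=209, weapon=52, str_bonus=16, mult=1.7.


Sum base + weapon + str = 209 + 52 + 16 = 277
Multiply by 1.7:
277 * 1.7 = 470.9

470.9 damage


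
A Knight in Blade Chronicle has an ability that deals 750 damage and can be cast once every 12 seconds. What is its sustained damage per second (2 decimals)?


DPS = damage / cooldown
= 750 / 12
= 62.50

62.50 DPS


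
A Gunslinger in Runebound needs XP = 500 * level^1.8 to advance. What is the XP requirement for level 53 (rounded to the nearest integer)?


XP = 500 * level^1.8
Substitute level = 53:
XP = 500 * 53^1.8
= 500 * 1269.6867
= 634843

634843 XP


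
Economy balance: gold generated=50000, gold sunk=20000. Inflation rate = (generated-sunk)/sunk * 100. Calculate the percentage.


Net gold = 50000 - 20000 = 30000
Inflation rate = net / sunk * 100 = 30000 / 20000 * 100
= 1.5 * 100
= 150.00%

150.00%


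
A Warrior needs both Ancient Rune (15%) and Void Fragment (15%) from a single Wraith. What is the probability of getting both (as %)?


For independent events, P(both) = P(A) * P(B)
= 15% * 15%
= 225 / 100 %
= 2.25%

2.25%


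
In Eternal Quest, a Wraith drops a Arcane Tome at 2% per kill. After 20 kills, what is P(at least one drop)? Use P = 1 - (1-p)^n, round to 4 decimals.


P(at least one) = 1 - P(none) = 1 - (1-p)^n
p = 2/100 = 0.02
1 - p = 0.98
(1 - p)^20 = 0.98^20 = 0.667608
P(at least one) = 1 - 0.667608 = 0.3324

0.3324


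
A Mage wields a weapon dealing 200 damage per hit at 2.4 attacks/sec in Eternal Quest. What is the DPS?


DPS = damage * attack_speed
= 200 * 2.4
= 480.0

480.0 DPS


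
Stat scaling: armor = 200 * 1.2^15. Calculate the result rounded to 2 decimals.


value = base * growth^level
= 200 * 1.2^15
= 200 * 15.407022
= 3081.40

3081.40 armor


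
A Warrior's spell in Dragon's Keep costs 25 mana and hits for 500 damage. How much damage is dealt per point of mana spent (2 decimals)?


Efficiency = damage / mana
= 500 / 25
= 20.00

20.00 dmg/mana


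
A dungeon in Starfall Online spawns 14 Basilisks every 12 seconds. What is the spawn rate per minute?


Spawns per minute = count * (60 / interval)
= 14 * (60 / 12)
= 14 * 5.0
= 70.0

70.0 per minute


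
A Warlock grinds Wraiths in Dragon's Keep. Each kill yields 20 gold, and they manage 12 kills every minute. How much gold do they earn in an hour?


Gold per minute = 20 * 12 = 240
Gold per hour = 240 * 60 = 14400

14400 gold/hour


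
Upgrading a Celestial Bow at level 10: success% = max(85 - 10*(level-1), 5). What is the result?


raw_rate = 85 - 10 * (10 - 1)
= 85 - 10 * 9
= 85 - 90
= -5
Apply floor: max(-5, 5) = 5%

5%


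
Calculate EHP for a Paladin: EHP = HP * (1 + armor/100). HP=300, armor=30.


EHP = 300 * (1 + 30/100)
= 300 * (1 + 0.3)
= 300 * 1.3
= 390.0

390.0 EHP


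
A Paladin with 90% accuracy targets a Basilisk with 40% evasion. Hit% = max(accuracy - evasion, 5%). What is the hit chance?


accuracy - evasion = 90 - 40 = 50
Apply floor: max(50, 5) = 50
Hit chance = 50%

50%


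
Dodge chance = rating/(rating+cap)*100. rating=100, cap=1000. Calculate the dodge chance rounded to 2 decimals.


dodge% = 100 / (100 + 1000) * 100
= 100 / 1100 * 100
= 0.090909 * 100
= 9.09%

9.09%


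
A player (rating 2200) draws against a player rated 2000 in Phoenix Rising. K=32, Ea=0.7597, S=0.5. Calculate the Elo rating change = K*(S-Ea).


Elo update: delta = K * (S - Ea), where S = 0.5 (draws)
S - Ea = 0.5 - 0.7597 = -0.2597
Rating change = 32 * -0.2597
= -8.31

-8.31 rating points


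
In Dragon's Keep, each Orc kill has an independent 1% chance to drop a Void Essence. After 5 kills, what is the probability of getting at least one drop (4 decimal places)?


P(at least one) = 1 - P(none) = 1 - (1-p)^n
p = 1/100 = 0.01
1 - p = 0.99
(1 - p)^5 = 0.99^5 = 0.950990
P(at least one) = 1 - 0.950990 = 0.0490

0.0490


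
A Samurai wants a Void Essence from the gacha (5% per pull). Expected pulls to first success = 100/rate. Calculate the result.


Expected pulls for a geometric distribution = 1/p = 100 / rate%
= 100 / 5
= 20.0

20.0 pulls


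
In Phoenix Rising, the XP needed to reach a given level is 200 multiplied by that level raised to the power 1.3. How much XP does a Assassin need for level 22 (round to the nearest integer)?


XP = 200 * level^1.3
Substitute level = 22:
XP = 200 * 22^1.3
= 200 * 55.6096
= 11122

11122 XP


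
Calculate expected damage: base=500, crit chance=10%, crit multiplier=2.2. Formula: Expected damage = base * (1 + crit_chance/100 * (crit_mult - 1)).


E[dmg] = base * (1 + crit_chance * (crit_mult - 1))
cc as decimal = 10/100 = 0.1
cm - 1 = 2.2 - 1 = 1.2
Bonus factor = 0.1 * 1.2 = 0.12
Total multiplier = 1 + 0.12 = 1.12
Expected damage = 500 * 1.12 = 560.00

560.00 damage


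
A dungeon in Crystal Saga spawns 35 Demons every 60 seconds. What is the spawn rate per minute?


Spawns per minute = count * (60 / interval)
= 35 * (60 / 60)
= 35 * 1.0
= 35.0

35.0 per minute


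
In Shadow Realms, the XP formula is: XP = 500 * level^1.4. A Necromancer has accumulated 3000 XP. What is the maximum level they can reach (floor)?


XP = 500 * level^1.4, so level = (XP / 500)^(1/1.4)
= (3000 / 500)^(1/1.4)
= 6.0^0.7143
= 3.596
Floor: level = 3

level 3


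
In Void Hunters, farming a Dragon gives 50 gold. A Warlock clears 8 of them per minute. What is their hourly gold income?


Gold per minute = 50 * 8 = 400
Gold per hour = 400 * 60 = 24000

24000 gold/hour


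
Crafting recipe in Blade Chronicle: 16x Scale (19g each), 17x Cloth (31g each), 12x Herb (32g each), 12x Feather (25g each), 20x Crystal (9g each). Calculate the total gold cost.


Cost breakdown:
  Scale: 16 * 19 = 304
  Cloth: 17 * 31 = 527
  Herb: 12 * 32 = 384
  Feather: 12 * 25 = 300
  Crystal: 20 * 9 = 180
Total = 304 + 527 + 384 + 300 + 180 = 1695

1695 gold


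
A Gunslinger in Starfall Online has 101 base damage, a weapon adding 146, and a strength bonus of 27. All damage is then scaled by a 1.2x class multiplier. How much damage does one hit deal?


Sum base + weapon + str = 101 + 146 + 27 = 274
Multiply by 1.2:
274 * 1.2 = 328.8

328.8 damage


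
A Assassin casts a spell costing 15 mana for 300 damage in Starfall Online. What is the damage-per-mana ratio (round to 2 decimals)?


Efficiency = damage / mana
= 300 / 15
= 20.00

20.00 dmg/mana


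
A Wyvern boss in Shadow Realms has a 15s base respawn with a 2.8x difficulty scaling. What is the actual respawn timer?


Respawn time = base * multiplier
= 15 * 2.8
= 42.0 seconds

42.0 seconds


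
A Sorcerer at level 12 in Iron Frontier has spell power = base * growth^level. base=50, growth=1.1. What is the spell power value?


value = base * growth^level
= 50 * 1.1^12
= 50 * 3.138428
= 156.92

156.92 spell power
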